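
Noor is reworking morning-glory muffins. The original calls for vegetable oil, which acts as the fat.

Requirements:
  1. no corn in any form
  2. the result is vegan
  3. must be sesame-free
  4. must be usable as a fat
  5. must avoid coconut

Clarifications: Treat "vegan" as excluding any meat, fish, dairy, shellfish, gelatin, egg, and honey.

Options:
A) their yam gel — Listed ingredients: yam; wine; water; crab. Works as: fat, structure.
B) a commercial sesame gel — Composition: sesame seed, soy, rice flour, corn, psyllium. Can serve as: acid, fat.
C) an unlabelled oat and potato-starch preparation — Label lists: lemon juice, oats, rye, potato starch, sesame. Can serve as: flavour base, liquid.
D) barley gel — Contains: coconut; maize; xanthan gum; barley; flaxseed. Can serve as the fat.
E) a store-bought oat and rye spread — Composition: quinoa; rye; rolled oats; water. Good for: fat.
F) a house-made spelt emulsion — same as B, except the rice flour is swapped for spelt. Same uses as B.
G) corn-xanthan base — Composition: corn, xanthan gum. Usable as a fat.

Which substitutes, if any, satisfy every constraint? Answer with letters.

E

A: has crab, so not vegan — reject
B: has corn, so not corn-free; has sesame seed, so not sesame-free — out
C: not usable as a fat; has sesame, so not sesame-free — reject
D: has maize, so not corn-free; has coconut, so not coconut-free — out
E: rolled oats and rye etc. — none of it excluded — valid
F: has corn, so not corn-free; has sesame seed, so not sesame-free — out
G: has corn, so not corn-free — no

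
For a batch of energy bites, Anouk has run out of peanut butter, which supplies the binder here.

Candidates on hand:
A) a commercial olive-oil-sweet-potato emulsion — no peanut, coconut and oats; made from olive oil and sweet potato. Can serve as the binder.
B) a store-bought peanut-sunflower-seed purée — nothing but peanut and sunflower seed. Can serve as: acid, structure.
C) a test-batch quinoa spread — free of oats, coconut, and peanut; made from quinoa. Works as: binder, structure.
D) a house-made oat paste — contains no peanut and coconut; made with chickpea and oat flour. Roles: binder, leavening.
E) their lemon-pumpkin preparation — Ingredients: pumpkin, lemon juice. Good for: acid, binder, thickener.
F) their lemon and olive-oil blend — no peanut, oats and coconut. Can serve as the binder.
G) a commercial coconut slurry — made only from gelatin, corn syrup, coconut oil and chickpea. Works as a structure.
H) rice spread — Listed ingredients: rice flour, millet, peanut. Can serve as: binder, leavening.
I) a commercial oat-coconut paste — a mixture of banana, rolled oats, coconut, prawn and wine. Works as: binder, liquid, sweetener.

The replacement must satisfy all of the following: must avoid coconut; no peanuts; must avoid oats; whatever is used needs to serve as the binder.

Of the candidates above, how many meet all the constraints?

4

A: works as a binder, no coconut, no peanut — keep
B: not usable as a binder; has peanut, so not peanut-free — out
C: no coconut, no peanut — OK
D: has oat flour, so not oat-free — reject
E: nothing on the exclusion list — keep
F: works as a binder, no oats, no coconut — keep
G: not usable as a binder; has coconut oil, so not coconut-free — no
H: has peanut, so not peanut-free — out
I: has rolled oats, so not oat-free; has coconut, so not coconut-free — no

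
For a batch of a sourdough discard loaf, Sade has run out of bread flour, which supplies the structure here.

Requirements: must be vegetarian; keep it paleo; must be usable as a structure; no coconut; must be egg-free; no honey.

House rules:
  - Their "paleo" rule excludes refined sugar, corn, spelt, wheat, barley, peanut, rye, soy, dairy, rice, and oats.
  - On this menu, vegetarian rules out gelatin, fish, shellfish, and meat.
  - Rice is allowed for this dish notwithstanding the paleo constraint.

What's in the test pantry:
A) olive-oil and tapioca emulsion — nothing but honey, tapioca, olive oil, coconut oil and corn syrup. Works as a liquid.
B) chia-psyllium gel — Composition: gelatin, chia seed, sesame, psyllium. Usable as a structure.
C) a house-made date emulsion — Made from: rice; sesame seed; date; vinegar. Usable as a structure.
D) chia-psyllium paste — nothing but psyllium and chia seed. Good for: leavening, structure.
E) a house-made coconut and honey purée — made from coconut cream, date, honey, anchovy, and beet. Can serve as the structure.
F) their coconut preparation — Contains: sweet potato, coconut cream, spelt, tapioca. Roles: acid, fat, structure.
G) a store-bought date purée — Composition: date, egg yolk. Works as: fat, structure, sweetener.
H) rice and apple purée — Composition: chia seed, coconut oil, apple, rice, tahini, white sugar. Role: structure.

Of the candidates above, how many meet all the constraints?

A: not usable as a structure; has corn syrup, so not paleo (and 2 more) — out
B: has gelatin, so not vegetarian — no
C: rice is permitted under the paleo carve-out; nothing else excluded — keep
D: works as a structure, vegetarian, no honey — valid
E: has anchovy, so not vegetarian; has honey, so not honey-free (and 1 more) — out
F: has spelt, so not paleo; has coconut cream, so not coconut-free — no
G: has egg yolk, so not egg-free — no
H: has white sugar, so not paleo; has coconut oil, so not coconut-free — no

2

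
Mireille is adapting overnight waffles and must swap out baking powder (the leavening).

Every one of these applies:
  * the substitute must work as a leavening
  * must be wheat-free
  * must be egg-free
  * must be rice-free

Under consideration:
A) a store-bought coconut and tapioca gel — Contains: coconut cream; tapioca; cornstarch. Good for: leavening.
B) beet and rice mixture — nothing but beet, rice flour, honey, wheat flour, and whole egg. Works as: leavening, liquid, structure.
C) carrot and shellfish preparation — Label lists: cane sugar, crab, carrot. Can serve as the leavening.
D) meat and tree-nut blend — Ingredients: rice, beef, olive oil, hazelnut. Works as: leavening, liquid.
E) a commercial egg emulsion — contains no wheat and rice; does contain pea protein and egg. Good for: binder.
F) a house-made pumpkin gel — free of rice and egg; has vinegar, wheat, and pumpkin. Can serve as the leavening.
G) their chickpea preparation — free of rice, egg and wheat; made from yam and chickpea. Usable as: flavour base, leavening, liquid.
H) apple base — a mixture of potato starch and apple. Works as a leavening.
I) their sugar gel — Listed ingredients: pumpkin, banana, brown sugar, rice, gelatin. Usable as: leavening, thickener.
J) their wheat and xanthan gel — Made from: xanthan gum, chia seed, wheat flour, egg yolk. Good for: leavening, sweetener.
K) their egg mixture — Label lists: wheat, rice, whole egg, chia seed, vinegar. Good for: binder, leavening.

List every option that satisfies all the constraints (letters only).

A, C, G, H

A: works as a leavening, no egg, no rice — keep
B: has wheat flour, so not wheat-free; has rice flour, so not rice-free (and 1 more) — no
C: only crab, cane sugar, and carrot; none excluded — keep
D: has rice, so not rice-free — reject
E: not usable as a leavening; has egg, so not egg-free — out
F: has wheat, so not wheat-free — no
G: works as a leavening, no egg, no rice — keep
H: only potato starch and apple; none excluded — keep
I: has rice, so not rice-free — reject
J: has wheat flour, so not wheat-free; has egg yolk, so not egg-free — no
K: has wheat, so not wheat-free; has rice, so not rice-free (and 1 more) — no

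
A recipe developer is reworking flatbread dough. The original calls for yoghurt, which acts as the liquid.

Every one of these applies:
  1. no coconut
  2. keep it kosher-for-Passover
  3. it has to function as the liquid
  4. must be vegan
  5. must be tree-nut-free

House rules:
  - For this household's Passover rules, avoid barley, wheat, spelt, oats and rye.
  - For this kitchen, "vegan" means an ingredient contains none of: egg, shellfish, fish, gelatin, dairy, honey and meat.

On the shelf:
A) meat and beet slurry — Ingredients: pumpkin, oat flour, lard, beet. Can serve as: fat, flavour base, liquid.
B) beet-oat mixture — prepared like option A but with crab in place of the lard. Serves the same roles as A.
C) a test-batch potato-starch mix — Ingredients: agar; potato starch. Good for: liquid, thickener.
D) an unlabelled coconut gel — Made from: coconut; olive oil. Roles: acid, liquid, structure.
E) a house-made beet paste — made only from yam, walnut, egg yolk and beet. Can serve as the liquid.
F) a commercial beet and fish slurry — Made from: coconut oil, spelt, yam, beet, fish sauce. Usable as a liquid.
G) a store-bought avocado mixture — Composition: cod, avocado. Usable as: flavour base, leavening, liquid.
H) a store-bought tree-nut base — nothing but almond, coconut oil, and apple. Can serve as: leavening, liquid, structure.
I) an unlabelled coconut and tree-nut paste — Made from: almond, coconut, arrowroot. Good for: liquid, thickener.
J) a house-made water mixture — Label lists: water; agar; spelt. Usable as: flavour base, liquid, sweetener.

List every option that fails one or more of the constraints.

A: has oat flour, so not kosher-for-Passover; has lard, so not vegan — reject
B: has oat flour, so not kosher-for-Passover; has crab, so not vegan — out
C: only agar and potato starch; none excluded — valid
D: has coconut, so not coconut-free — reject
E: has egg yolk, so not vegan; has walnut, so not tree-nut-free — reject
F: has spelt, so not kosher-for-Passover; has fish sauce, so not vegan (and 1 more) — reject
G: has cod, so not vegan — no
H: has coconut oil, so not coconut-free; has almond, so not tree-nut-free — no
I: has coconut, so not coconut-free; has almond, so not tree-nut-free — reject
J: has spelt, so not kosher-for-Passover — no

A, B, D, E, F, G, H, I, J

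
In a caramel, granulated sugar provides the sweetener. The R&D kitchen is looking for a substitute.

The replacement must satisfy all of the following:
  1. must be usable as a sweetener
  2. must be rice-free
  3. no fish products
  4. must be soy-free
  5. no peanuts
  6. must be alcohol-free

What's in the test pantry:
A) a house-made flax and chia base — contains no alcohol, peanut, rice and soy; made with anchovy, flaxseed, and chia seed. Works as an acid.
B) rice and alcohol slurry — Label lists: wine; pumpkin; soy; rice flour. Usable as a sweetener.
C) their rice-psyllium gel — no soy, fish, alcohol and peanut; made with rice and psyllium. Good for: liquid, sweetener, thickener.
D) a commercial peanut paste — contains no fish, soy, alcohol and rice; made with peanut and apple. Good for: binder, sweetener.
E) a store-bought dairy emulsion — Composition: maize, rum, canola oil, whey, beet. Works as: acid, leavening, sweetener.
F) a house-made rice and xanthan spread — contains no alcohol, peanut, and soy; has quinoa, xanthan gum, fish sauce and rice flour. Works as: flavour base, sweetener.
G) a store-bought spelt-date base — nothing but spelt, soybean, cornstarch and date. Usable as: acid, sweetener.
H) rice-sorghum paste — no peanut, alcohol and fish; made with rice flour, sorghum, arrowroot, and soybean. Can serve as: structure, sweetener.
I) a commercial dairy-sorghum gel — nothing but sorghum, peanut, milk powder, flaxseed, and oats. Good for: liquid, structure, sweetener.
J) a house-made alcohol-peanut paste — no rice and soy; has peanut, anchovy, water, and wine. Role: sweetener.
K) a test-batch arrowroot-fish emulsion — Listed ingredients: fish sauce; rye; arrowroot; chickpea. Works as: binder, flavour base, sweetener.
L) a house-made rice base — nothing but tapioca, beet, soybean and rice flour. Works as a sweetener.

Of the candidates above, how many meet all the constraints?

0

A: not usable as a sweetener; has anchovy, so not fish-free — reject
B: has soy, so not soy-free; has rice flour, so not rice-free (and 1 more) — out
C: has rice, so not rice-free — reject
D: has peanut, so not peanut-free — no
E: has rum, so not alcohol-free — reject
F: has fish sauce, so not fish-free; has rice flour, so not rice-free — out
G: has soybean, so not soy-free — no
H: has soybean, so not soy-free; has rice flour, so not rice-free — out
I: has peanut, so not peanut-free — reject
J: has anchovy, so not fish-free; has peanut, so not peanut-free (and 1 more) — no
K: has fish sauce, so not fish-free — no
L: has soybean, so not soy-free; has rice flour, so not rice-free — reject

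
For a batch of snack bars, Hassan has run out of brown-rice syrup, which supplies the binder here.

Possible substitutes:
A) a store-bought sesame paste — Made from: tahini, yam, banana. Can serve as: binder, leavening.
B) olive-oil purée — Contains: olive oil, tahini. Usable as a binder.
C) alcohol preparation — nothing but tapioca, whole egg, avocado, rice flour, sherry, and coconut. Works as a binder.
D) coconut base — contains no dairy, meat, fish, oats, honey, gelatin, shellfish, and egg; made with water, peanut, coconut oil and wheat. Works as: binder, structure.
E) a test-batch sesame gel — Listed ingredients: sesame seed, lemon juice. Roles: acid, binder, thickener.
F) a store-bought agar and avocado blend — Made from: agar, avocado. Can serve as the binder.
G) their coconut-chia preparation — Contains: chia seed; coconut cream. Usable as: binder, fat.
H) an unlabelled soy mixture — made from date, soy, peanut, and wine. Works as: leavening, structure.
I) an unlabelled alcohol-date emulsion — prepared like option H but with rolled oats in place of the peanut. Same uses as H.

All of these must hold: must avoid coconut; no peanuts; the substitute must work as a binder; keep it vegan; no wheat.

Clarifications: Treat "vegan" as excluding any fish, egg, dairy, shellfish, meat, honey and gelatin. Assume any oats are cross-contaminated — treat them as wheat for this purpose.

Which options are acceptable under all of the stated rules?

A, B, E, F

A: only tahini, yam and banana; none excluded — valid
B: every rule checks out — valid
C: has whole egg, so not vegan; has coconut, so not coconut-free — out
D: has wheat, so not wheat-free; has coconut oil, so not coconut-free (and 1 more) — no
E: only sesame seed and lemon juice; none excluded — keep
F: only agar and avocado; none excluded — OK
G: has coconut cream, so not coconut-free — reject
H: not usable as a binder; has peanut, so not peanut-free — out
I: not usable as a binder; has rolled oats, so not wheat-free — no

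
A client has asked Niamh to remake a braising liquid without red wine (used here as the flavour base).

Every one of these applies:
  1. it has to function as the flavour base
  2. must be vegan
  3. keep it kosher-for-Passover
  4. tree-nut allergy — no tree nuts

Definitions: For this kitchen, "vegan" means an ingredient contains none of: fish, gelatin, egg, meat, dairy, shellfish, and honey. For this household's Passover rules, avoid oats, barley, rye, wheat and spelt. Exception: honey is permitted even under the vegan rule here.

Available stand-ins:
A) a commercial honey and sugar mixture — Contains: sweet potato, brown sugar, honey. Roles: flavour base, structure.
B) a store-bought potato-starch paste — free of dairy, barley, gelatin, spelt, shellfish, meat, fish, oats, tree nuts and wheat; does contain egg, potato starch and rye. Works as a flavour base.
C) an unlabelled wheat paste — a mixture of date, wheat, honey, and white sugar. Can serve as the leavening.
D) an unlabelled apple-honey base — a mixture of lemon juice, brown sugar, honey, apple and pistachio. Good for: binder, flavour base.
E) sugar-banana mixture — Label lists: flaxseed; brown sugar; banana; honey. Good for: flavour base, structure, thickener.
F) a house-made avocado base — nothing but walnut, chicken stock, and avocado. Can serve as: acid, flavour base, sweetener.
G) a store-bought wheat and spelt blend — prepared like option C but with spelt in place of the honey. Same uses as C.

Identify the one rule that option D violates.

usable as a flavour base: satisfied
vegan: satisfied
kosher-for-Passover: satisfied
tree-nut-free: has pistachio — fails

tree-nut-free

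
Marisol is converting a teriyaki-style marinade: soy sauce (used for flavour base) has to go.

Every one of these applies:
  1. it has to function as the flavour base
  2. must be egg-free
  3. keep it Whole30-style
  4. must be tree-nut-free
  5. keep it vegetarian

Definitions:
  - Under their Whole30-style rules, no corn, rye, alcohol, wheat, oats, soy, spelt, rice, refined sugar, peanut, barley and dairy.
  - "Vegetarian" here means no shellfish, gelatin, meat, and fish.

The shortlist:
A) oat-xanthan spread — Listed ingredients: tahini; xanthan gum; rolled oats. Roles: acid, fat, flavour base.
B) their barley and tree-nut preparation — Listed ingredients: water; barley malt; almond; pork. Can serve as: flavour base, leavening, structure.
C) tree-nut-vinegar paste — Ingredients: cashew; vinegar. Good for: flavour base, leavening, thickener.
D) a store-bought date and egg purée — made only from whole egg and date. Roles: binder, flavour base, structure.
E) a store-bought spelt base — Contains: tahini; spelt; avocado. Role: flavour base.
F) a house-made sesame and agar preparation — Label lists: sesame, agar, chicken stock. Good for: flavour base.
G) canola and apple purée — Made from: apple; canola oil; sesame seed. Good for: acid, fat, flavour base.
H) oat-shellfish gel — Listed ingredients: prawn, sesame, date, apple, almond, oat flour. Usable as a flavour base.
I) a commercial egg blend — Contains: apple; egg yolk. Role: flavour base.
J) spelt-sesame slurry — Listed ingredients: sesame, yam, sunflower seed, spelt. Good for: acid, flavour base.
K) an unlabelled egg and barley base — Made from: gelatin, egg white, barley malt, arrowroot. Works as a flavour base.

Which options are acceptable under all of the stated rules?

G

A: has rolled oats, so not Whole30-style — reject
B: has barley malt, so not Whole30-style; has pork, so not vegetarian (and 1 more) — no
C: has cashew, so not tree-nut-free — out
D: has whole egg, so not egg-free — reject
E: has spelt, so not Whole30-style — reject
F: has chicken stock, so not vegetarian — reject
G: only sesame seed, canola oil, and apple; none excluded — keep
H: has oat flour, so not Whole30-style; has prawn, so not vegetarian (and 1 more) — no
I: has egg yolk, so not egg-free — no
J: has spelt, so not Whole30-style — reject
K: has barley malt, so not Whole30-style; has gelatin, so not vegetarian (and 1 more) — out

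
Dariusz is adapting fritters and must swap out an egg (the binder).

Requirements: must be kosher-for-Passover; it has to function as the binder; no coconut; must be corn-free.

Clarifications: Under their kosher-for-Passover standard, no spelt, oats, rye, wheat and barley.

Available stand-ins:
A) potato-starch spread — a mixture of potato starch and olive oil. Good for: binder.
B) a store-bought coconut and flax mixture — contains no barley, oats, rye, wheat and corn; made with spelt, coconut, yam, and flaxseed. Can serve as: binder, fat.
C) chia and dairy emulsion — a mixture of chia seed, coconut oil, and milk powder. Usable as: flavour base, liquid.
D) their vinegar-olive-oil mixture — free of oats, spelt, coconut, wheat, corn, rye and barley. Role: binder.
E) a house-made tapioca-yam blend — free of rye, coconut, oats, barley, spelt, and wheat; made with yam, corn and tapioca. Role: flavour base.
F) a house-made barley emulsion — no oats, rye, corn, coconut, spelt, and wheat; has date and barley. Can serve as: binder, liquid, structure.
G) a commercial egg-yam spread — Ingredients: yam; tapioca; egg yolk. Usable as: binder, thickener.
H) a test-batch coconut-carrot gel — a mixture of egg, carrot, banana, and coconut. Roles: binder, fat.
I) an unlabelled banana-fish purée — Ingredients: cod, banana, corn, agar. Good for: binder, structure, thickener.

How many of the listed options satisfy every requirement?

3

A: only olive oil and potato starch; none excluded — OK
B: has spelt, so not kosher-for-Passover; has coconut, so not coconut-free — reject
C: not usable as a binder; has coconut oil, so not coconut-free — reject
D: all constraints satisfied — keep
E: not usable as a binder; has corn, so not corn-free — reject
F: has barley, so not kosher-for-Passover — out
G: works as a binder, kosher-for-Passover, no coconut — OK
H: has coconut, so not coconut-free — out
I: has corn, so not corn-free — no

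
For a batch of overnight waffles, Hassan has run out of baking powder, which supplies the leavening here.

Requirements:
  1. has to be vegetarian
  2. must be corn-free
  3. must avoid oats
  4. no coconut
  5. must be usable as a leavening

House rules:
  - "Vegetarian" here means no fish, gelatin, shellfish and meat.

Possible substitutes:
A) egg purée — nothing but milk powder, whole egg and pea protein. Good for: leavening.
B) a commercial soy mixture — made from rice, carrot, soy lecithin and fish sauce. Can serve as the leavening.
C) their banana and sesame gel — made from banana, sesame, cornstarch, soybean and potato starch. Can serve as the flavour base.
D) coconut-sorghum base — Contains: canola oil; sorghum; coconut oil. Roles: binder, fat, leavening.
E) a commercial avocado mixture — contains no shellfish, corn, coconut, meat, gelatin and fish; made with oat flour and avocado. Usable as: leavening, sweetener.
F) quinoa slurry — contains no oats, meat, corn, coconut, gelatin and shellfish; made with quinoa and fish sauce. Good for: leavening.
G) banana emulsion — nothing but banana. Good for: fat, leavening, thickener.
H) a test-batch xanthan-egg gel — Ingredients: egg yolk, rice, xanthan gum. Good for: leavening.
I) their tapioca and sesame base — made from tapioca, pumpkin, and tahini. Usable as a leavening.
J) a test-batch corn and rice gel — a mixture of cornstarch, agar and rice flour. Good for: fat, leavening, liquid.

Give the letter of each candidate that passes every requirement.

A, G, H, I

A: works as a leavening, no corn, no oats — valid
B: has fish sauce, so not vegetarian — out
C: not usable as a leavening; has cornstarch, so not corn-free — no
D: has coconut oil, so not coconut-free — reject
E: has oat flour, so not oat-free — reject
F: has fish sauce, so not vegetarian — reject
G: only banana; none excluded — OK
H: all constraints satisfied — valid
I: nothing on the exclusion list — valid
J: has cornstarch, so not corn-free — no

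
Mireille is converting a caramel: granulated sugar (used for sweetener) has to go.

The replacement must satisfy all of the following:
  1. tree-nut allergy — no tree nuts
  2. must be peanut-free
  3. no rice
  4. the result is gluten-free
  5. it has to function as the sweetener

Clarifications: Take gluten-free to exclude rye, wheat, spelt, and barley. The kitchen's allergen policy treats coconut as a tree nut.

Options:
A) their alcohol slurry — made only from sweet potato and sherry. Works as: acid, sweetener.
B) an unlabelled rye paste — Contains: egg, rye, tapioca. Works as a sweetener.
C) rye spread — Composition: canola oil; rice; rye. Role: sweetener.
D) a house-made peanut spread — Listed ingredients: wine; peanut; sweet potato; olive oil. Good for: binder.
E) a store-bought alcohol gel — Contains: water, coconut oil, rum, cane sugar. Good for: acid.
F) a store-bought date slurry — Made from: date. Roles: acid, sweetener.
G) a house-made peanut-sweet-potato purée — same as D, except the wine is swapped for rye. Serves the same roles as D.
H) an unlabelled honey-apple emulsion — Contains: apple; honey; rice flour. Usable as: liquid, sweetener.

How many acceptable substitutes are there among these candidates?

2

A: only sherry and sweet potato; none excluded — OK
B: has rye, so not gluten-free — out
C: has rye, so not gluten-free; has rice, so not rice-free — no
D: not usable as a sweetener; has peanut, so not peanut-free — out
E: not usable as a sweetener; has coconut oil, so not tree-nut-free — no
F: works as a sweetener, tree-nut-free, gluten-free — OK
G: not usable as a sweetener; has rye, so not gluten-free (and 1 more) — no
H: has rice flour, so not rice-free — no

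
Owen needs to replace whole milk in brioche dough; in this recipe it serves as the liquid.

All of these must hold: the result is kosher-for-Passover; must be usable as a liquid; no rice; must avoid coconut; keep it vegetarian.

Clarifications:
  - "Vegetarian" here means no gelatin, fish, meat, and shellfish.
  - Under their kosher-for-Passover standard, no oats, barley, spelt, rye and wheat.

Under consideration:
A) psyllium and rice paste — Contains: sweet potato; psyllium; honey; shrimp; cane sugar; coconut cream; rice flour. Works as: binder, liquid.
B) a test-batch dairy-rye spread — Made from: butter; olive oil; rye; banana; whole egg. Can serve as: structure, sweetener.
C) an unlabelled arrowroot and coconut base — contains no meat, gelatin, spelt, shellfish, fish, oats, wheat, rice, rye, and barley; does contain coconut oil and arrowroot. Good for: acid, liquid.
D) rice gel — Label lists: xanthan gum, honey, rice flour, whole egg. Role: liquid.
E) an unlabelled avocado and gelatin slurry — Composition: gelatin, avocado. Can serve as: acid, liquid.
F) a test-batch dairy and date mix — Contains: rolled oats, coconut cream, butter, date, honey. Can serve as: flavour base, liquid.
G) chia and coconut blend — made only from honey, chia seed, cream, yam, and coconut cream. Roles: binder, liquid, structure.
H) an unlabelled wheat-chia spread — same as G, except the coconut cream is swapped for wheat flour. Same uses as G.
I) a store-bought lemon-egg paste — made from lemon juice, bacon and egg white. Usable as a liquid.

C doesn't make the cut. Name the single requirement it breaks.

coconut-free

usable as a liquid: satisfied
vegetarian: satisfied
kosher-for-Passover: satisfied
coconut-free: has coconut oil — fails
rice-free: satisfied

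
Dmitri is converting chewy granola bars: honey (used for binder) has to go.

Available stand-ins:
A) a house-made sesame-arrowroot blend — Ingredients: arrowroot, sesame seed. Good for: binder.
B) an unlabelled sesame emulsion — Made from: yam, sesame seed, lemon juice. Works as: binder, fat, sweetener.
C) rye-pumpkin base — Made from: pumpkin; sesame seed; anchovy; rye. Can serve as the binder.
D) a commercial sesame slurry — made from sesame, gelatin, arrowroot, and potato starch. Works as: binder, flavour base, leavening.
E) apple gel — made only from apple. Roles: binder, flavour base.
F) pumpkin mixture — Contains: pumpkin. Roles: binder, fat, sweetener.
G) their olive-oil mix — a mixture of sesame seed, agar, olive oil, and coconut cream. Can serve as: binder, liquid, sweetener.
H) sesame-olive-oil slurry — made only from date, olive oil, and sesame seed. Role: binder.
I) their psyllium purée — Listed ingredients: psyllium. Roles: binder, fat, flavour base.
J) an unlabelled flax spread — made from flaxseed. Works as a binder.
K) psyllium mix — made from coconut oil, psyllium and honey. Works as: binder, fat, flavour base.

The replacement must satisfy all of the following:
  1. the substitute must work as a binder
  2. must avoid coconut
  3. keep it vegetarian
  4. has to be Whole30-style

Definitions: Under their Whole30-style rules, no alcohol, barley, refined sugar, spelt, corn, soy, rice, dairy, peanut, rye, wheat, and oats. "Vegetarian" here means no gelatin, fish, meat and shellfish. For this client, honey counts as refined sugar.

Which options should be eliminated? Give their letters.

A: only sesame seed and arrowroot; none excluded — OK
B: all constraints satisfied — valid
C: has rye, so not Whole30-style; has anchovy, so not vegetarian — out
D: has gelatin, so not vegetarian — reject
E: only apple; none excluded — keep
F: works as a binder, no coconut, vegetarian — keep
G: has coconut cream, so not coconut-free — no
H: only sesame seed, olive oil and date; none excluded — valid
I: every rule checks out — valid
J: works as a binder, vegetarian, no coconut — valid
K: has honey, so not Whole30-style; has coconut oil, so not coconut-free — out

C, D, G, K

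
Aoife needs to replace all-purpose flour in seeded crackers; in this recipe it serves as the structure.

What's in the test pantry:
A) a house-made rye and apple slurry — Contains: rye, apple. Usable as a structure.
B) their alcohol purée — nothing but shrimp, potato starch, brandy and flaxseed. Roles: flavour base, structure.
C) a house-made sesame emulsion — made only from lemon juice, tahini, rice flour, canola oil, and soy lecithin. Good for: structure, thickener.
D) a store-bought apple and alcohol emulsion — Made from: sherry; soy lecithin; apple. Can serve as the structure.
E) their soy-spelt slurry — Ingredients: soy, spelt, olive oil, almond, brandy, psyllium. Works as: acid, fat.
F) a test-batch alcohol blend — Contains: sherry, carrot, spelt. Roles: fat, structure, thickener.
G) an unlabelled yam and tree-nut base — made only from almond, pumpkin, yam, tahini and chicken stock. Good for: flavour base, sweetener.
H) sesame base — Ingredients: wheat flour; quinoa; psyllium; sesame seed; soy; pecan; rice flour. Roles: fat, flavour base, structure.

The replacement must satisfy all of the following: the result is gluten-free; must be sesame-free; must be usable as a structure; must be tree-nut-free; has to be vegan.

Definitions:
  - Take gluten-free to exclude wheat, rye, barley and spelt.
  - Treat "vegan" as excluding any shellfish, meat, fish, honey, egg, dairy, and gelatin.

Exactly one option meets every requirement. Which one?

A: has rye, so not gluten-free — reject
B: has shrimp, so not vegan — no
C: has tahini, so not sesame-free — out
D: works as a structure, no tree nuts, gluten-free — OK
E: not usable as a structure; has spelt, so not gluten-free (and 1 more) — reject
F: has spelt, so not gluten-free — out
G: not usable as a structure; has chicken stock, so not vegan (and 2 more) — out
H: has wheat flour, so not gluten-free; has sesame seed, so not sesame-free (and 1 more) — no

D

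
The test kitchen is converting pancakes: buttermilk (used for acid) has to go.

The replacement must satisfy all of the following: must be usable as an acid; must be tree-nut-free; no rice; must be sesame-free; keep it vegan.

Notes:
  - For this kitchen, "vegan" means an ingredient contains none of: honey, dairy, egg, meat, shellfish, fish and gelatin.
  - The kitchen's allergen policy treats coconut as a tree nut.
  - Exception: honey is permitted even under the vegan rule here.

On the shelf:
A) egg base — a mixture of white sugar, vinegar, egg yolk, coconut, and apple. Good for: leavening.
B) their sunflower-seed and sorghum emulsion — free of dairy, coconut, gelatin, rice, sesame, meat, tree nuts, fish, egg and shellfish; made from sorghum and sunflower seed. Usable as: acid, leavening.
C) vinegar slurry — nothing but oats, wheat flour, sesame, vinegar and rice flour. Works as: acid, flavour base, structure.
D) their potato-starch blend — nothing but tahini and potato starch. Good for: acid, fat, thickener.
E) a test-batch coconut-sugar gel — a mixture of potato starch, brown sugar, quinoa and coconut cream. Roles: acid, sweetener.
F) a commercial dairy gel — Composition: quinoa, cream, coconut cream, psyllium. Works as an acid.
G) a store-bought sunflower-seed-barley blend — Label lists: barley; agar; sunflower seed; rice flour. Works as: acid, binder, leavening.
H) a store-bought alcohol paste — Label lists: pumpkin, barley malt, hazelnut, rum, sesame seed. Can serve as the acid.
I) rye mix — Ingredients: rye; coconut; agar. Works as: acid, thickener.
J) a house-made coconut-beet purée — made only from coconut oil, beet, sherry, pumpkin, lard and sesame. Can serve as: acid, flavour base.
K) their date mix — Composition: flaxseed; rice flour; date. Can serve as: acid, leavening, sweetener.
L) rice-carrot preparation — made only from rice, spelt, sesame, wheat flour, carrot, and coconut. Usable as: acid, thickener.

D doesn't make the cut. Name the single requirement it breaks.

sesame-free

usable as an acid: satisfied
vegan: satisfied
rice-free: satisfied
sesame-free: has tahini — fails
tree-nut-free: satisfied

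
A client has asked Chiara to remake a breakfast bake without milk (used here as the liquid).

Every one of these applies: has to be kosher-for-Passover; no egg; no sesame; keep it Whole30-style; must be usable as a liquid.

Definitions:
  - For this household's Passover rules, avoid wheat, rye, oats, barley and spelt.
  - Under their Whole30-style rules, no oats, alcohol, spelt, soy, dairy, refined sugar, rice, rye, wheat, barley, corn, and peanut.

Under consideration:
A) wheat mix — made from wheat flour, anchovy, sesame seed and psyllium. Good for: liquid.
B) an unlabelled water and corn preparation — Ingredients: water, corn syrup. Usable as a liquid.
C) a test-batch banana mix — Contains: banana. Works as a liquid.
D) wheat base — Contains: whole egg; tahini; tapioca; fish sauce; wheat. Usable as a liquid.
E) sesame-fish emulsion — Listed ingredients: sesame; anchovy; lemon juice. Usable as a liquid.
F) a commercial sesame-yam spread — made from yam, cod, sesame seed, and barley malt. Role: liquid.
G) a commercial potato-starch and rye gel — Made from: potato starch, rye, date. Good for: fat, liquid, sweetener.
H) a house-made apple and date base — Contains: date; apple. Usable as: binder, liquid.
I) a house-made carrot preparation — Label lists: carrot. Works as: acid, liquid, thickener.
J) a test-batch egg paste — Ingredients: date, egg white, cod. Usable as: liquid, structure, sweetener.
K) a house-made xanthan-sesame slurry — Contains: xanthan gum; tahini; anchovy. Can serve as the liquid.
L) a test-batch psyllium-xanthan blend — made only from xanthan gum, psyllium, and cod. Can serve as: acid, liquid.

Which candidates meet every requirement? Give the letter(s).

C, H, I, L

A: has wheat flour, so not kosher-for-Passover; has wheat flour, so not Whole30-style (and 1 more) — no
B: has corn syrup, so not Whole30-style — no
C: only banana; none excluded — keep
D: has wheat, so not kosher-for-Passover; has wheat, so not Whole30-style (and 2 more) — reject
E: has sesame, so not sesame-free — out
F: has barley malt, so not kosher-for-Passover; has barley malt, so not Whole30-style (and 1 more) — reject
G: has rye, so not kosher-for-Passover; has rye, so not Whole30-style — out
H: nothing on the exclusion list — valid
I: only carrot; none excluded — keep
J: has egg white, so not egg-free — out
K: has tahini, so not sesame-free — out
L: only cod, xanthan gum, and psyllium; none excluded — valid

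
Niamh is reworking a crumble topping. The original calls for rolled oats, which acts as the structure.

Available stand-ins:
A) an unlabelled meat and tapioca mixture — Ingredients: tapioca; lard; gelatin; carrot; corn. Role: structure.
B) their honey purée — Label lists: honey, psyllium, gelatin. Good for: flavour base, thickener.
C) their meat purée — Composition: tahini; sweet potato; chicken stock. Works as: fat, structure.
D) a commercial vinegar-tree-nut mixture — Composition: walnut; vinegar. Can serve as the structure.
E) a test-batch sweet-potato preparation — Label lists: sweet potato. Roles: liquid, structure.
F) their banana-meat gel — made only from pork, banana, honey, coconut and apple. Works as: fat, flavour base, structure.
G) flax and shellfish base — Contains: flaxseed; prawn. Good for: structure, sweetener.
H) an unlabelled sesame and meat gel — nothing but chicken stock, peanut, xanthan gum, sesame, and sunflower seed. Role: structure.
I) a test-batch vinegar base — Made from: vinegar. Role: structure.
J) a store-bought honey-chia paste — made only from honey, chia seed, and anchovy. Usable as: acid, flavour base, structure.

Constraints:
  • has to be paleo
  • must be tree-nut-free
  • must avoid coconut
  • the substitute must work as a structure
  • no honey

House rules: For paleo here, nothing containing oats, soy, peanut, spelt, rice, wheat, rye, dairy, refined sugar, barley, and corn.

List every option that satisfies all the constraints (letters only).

A: has corn, so not paleo — no
B: not usable as a structure; has honey, so not honey-free — reject
C: nothing on the exclusion list — keep
D: has walnut, so not tree-nut-free — no
E: nothing on the exclusion list — OK
F: has honey, so not honey-free; has coconut, so not coconut-free — no
G: only prawn and flaxseed; none excluded — valid
H: has peanut, so not paleo — out
I: only vinegar; none excluded — OK
J: has honey, so not honey-free — out

C, E, G, I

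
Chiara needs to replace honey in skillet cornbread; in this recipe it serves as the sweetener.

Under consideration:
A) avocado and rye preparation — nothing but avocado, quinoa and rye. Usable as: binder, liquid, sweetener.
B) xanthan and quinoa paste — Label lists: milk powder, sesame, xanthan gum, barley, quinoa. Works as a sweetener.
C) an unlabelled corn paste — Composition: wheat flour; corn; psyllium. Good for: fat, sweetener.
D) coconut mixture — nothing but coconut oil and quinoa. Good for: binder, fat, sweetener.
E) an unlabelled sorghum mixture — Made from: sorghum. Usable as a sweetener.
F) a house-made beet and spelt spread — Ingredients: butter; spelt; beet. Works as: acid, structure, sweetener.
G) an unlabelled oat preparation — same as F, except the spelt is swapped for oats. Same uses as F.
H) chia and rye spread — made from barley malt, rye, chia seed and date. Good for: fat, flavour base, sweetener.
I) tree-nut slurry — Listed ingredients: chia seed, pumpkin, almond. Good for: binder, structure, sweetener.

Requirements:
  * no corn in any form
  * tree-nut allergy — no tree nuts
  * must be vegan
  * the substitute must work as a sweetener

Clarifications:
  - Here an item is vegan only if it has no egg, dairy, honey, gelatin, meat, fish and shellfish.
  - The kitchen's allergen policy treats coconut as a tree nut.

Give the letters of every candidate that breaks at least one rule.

A: only rye, avocado, and quinoa; none excluded — keep
B: has milk powder, so not vegan — reject
C: has corn, so not corn-free — no
D: has coconut oil, so not tree-nut-free — out
E: works as a sweetener, tree-nut-free, vegan — valid
F: has butter, so not vegan — no
G: has butter, so not vegan — no
H: all constraints satisfied — keep
I: has almond, so not tree-nut-free — no

B, C, D, F, G, I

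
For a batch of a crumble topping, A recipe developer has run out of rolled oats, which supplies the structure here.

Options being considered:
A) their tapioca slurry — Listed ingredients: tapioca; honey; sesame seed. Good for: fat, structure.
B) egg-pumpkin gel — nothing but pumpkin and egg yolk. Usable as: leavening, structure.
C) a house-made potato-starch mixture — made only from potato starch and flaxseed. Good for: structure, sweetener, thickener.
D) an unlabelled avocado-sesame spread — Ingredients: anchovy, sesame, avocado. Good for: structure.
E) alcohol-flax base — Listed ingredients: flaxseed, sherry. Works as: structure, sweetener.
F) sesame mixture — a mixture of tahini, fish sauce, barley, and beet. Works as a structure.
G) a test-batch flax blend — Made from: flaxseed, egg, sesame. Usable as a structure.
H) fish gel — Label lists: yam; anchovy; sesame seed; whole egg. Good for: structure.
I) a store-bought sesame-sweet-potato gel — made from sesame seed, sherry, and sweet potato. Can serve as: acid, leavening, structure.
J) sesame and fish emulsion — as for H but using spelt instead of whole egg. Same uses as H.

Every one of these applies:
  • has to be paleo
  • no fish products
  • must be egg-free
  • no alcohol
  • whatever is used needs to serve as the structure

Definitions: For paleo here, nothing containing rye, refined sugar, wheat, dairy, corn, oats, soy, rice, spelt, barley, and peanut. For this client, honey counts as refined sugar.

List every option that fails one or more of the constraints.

A: has honey, so not paleo — no
B: has egg yolk, so not egg-free — out
C: only flaxseed and potato starch; none excluded — keep
D: has anchovy, so not fish-free — reject
E: has sherry, so not alcohol-free — reject
F: has barley, so not paleo; has fish sauce, so not fish-free — out
G: has egg, so not egg-free — reject
H: has whole egg, so not egg-free; has anchovy, so not fish-free — reject
I: has sherry, so not alcohol-free — out
J: has spelt, so not paleo; has anchovy, so not fish-free — out

A, B, D, E, F, G, H, I, J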